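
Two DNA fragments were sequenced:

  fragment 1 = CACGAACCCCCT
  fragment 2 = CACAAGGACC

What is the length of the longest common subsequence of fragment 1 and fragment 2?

One common subsequence of length 7: C [1,1], A [2,2], C [3,3], G [4,7], A [6,8], C [10,9], C [11,10]. dp[12][10] = 7 confirms this is the maximum.

7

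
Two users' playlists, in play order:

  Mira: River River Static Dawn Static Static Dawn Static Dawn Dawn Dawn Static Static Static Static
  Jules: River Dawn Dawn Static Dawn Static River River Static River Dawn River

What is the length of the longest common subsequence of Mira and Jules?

Taking River at Mira[2]=Jules[1], Dawn at Mira[4]=Jules[2], Dawn at Mira[7]=Jules[3], Static at Mira[8]=Jules[4], Dawn at Mira[11]=Jules[5], Static at Mira[12]=Jules[6], Static at Mira[13]=Jules[9] gives a common subsequence of length 7. The LCS DP gives dp[15][12] = 7, so this is optimal.

7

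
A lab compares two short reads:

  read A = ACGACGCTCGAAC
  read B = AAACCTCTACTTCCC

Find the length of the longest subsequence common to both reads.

8

Match A [1,2], A [4,3], C [5,4], C [7,5], T [8,6], C [9,7], A [11,9], C [13,15] — 8 bases in the same relative order in both. The LCS DP gives dp[13][15] = 8, so this is optimal.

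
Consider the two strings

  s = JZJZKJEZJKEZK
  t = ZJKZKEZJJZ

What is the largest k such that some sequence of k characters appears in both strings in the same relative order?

8

Pick Z (s #2, t #1); then J (s #3, t #2); then Z (s #4, t #4); then K (s #5, t #5); then E (s #7, t #6); then Z (s #8, t #7); then J (s #9, t #9); then Z (s #12, t #10); all 8 characters appear in both, in order, and the DP table's final entry dp[13][10] is also 8, so no common subsequence is longer.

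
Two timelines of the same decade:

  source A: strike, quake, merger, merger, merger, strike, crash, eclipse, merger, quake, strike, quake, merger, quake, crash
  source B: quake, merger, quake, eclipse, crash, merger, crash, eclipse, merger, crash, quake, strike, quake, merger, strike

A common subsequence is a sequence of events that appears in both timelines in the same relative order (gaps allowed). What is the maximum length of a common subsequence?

Match quake at source A[2]=source B[1]; then merger at source A[3]=source B[2]; then merger at source A[5]=source B[6]; then crash at source A[7]=source B[7]; then eclipse at source A[8]=source B[8]; then merger at source A[9]=source B[9]; then quake at source A[10]=source B[11]; then strike at source A[11]=source B[12]; then quake at source A[12]=source B[13]; then merger at source A[13]=source B[14] — 10 events in the same relative order in both. dp[15][15] = 10 confirms this is the maximum.

10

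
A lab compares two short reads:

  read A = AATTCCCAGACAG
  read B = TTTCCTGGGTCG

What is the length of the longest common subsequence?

Match T [3,2], T [4,3], C [5,4], C [6,5], G [9,9], C [11,11], G [13,12] — 7 bases in the same relative order in both. Since dp[13][12] = 7, nothing longer is possible.

7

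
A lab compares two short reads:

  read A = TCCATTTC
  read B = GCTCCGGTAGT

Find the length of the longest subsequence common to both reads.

5

Let dp[i][j] be the LCS length of the first i bases of read A and the first j bases of read B. dp[i][j] = dp[i-1][j-1]+1 when the i-th and j-th bases match, else max(dp[i-1][j], dp[i][j-1]).
    ·  G  C  T  C  C  G  G  T  A  G  T
 ·  0  0  0  0  0  0  0  0  0  0  0  0
 T  0  0  0  1  1  1  1  1  1  1  1  1
 C  0  0  1  1  2  2  2  2  2  2  2  2
 C  0  0  1  1  2  3  3  3  3  3  3  3
 A  0  0  1  1  2  3  3  3  3  4  4  4
 T  0  0  1  2  2  3  3  3  4  4  4  5
 T  0  0  1  2  2  3  3  3  4  4  4  5
 T  0  0  1  2  2  3  3  3  4  4  4  5
 C  0  0  1  2  3  3  3  3  4  4  4  5
dp[8][11] = 5. One LCS (by backtracking along matches): TCCAT.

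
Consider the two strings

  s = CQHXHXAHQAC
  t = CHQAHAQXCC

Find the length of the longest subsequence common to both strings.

One common subsequence of length 6: C at s[1]=t[1], Q at s[2]=t[3], H at s[5]=t[5], A at s[7]=t[6], Q at s[9]=t[7], C at s[11]=t[10]. dp[11][10] = 6 confirms this is the maximum.

6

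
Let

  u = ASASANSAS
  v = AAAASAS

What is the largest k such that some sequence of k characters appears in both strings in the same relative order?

Let dp[i][j] be the LCS length of the first i characters of u and the first j characters of v. dp[i][j] = dp[i-1][j-1]+1 when the i-th and j-th characters match, else max(dp[i-1][j], dp[i][j-1]).
    ·  A  A  A  A  S  A  S
 ·  0  0  0  0  0  0  0  0
 A  0  1  1  1  1  1  1  1
 S  0  1  1  1  1  2  2  2
 A  0  1  2  2  2  2  3  3
 S  0  1  2  2  2  3  3  4
 A  0  1  2  3  3  3  4  4
 N  0  1  2  3  3  3  4  4
 S  0  1  2  3  3  4  4  5
 A  0  1  2  3  4  4  5  5
 S  0  1  2  3  4  5  5  6
dp[9][7] = 6. One LCS (by backtracking along matches): AAASAS.

6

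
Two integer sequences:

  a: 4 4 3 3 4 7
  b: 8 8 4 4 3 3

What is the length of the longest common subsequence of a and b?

Let dp[i][j] be the LCS length of the first i values of a and the first j values of b. dp[i][j] = dp[i-1][j-1]+1 when the i-th and j-th values match, else max(dp[i-1][j], dp[i][j-1]).
    ·  8  8  4  4  3  3
 ·  0  0  0  0  0  0  0
 4  0  0  0  1  1  1  1
 4  0  0  0  1  2  2  2
 3  0  0  0  1  2  3  3
 3  0  0  0  1  2  3  4
 4  0  0  0  1  2  3  4
 7  0  0  0  1  2  3  4
dp[6][6] = 4. One LCS (by backtracking along matches): 4, 4, 3, 3.

4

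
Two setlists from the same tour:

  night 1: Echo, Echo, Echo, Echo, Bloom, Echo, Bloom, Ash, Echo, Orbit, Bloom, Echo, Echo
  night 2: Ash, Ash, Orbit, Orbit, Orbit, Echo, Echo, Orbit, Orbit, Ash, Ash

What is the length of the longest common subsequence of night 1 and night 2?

Pick Ash [8,2]; then Orbit [10,5]; then Echo [12,6]; then Echo [13,7]; all 4 songs appear in both, in order. Since dp[13][11] = 4, nothing longer is possible.

4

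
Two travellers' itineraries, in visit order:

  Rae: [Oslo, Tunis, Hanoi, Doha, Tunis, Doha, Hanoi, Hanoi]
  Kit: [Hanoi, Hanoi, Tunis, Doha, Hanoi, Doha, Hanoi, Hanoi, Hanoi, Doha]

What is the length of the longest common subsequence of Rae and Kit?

5

Pick Tunis [2,3], Hanoi [3,5], Doha [4,6], Hanoi [7,8], Hanoi [8,9]; all 5 stops appear in both, in order, and the DP table's final entry dp[8][10] is also 5, so no common subsequence is longer.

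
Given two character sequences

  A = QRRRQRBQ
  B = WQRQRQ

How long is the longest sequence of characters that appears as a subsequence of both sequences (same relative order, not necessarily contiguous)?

Match Q (A #1, B #2); then R (A #4, B #3); then Q (A #5, B #4); then R (A #6, B #5); then Q (A #8, B #6) — 5 characters in the same relative order in both, and the DP table's final entry dp[8][6] is also 5, so no common subsequence is longer.

5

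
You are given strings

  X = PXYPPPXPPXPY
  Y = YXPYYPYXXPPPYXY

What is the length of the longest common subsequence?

Match P (X #1, Y #3); then Y (X #3, Y #5); then P (X #4, Y #6); then P (X #5, Y #10); then P (X #6, Y #11); then P (X #8, Y #12); then X (X #10, Y #14); then Y (X #12, Y #15) — 8 characters in the same relative order in both. dp[12][15] = 8 confirms this is the maximum.

8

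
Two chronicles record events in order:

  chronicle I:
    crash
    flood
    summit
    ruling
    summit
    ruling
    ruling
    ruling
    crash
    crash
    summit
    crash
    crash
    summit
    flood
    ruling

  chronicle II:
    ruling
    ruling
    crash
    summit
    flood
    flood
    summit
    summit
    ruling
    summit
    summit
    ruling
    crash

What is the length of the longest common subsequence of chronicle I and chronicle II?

Match crash [1,3], flood [2,6], summit [3,7], summit [5,8], ruling [8,9], summit [11,10], summit [14,11], ruling [16,12] — 8 events in the same relative order in both. dp[16][13] = 8 confirms this is the maximum.

8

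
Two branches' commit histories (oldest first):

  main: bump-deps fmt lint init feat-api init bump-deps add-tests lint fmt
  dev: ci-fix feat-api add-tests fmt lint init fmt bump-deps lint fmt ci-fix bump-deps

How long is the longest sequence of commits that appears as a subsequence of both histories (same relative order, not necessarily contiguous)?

Taking fmt at main[2]=dev[4]; then lint at main[3]=dev[5]; then init at main[4]=dev[6]; then bump-deps at main[7]=dev[8]; then lint at main[9]=dev[9]; then fmt at main[10]=dev[10] gives a common subsequence of length 6, and the DP table's final entry dp[10][12] is also 6, so no common subsequence is longer.

6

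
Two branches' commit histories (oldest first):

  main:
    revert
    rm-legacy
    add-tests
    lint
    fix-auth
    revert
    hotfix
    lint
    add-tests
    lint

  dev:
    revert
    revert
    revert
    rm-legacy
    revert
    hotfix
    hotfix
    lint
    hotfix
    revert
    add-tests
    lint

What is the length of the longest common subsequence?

7

One common subsequence of length 7: revert at main[1]=dev[3] → rm-legacy at main[2]=dev[4] → revert at main[6]=dev[5] → hotfix at main[7]=dev[7] → lint at main[8]=dev[8] → add-tests at main[9]=dev[11] → lint at main[10]=dev[12], and the DP table's final entry dp[10][12] is also 7, so no common subsequence is longer.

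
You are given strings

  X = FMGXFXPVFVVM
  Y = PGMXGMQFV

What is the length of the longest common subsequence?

4

Let dp[i][j] be the LCS length of the first i characters of X and the first j characters of Y. dp[i][j] = dp[i-1][j-1]+1 when the i-th and j-th characters match, else max(dp[i-1][j], dp[i][j-1]).
    ·  P  G  M  X  G  M  Q  F  V
 ·  0  0  0  0  0  0  0  0  0  0
 F  0  0  0  0  0  0  0  0  1  1
 M  0  0  0  1  1  1  1  1  1  1
 G  0  0  1  1  1  2  2  2  2  2
 X  0  0  1  1  2  2  2  2  2  2
 F  0  0  1  1  2  2  2  2  3  3
 X  0  0  1  1  2  2  2  2  3  3
 P  0  1  1  1  2  2  2  2  3  3
 V  0  1  1  1  2  2  2  2  3  4
 F  0  1  1  1  2  2  2  2  3  4
 V  0  1  1  1  2  2  2  2  3  4
 V  0  1  1  1  2  2  2  2  3  4
 M  0  1  1  2  2  2  3  3  3  4
dp[12][9] = 4. One LCS (by backtracking along matches): MGFV.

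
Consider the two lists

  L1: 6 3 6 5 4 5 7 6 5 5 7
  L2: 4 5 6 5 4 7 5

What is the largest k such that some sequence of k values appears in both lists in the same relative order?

5

Pick 6 (L1 #3, L2 #3) → 5 (L1 #4, L2 #4) → 4 (L1 #5, L2 #5) → 7 (L1 #7, L2 #6) → 5 (L1 #10, L2 #7); all 5 values appear in both, in order. dp[11][7] = 5 confirms this is the maximum.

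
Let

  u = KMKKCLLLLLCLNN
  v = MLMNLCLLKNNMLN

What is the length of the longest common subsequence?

Taking M at u[2]=v[1], L at u[6]=v[2], L at u[7]=v[5], L at u[8]=v[7], L at u[9]=v[8], L at u[12]=v[13], N at u[14]=v[14] gives a common subsequence of length 7. Since dp[14][14] = 7, nothing longer is possible.

7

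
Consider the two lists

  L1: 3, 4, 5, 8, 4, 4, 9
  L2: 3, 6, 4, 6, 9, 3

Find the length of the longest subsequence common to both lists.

3

Taking 3 (L1 #1, L2 #1), 4 (L1 #2, L2 #3), 9 (L1 #7, L2 #5) gives a common subsequence of length 3. The LCS DP gives dp[7][6] = 3, so this is optimal.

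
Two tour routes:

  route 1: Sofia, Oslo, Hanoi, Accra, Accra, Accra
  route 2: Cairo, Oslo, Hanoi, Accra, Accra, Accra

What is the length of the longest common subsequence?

Pick Oslo [2,2], Hanoi [3,3], Accra [4,4], Accra [5,5], Accra [6,6]; all 5 stops appear in both, in order. Since dp[6][6] = 5, nothing longer is possible.

5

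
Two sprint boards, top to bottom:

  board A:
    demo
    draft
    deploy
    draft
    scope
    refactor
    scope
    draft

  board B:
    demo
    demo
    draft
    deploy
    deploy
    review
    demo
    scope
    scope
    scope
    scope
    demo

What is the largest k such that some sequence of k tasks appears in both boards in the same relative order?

One common subsequence of length 5: demo (board A #1, board B #2), then draft (board A #2, board B #3), then deploy (board A #3, board B #5), then scope (board A #5, board B #10), then scope (board A #7, board B #11). dp[8][12] = 5 confirms this is the maximum.

5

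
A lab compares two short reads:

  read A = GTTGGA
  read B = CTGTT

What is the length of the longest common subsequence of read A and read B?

Let dp[i][j] be the LCS length of the first i bases of read A and the first j bases of read B. dp[i][j] = dp[i-1][j-1]+1 when the i-th and j-th bases match, else max(dp[i-1][j], dp[i][j-1]).
    ·  C  T  G  T  T
 ·  0  0  0  0  0  0
 G  0  0  0  1  1  1
 T  0  0  1  1  2  2
 T  0  0  1  1  2  3
 G  0  0  1  2  2  3
 G  0  0  1  2  2  3
 A  0  0  1  2  2  3
dp[6][5] = 3. One LCS (by backtracking along matches): GTT.

3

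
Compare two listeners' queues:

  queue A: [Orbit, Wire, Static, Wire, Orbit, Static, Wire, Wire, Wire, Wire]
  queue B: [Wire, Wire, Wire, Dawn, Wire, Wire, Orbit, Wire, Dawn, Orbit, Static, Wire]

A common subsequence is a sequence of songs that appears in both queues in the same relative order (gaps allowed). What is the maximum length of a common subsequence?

Pick Wire [2,2], then Wire [4,3], then Wire [7,5], then Wire [8,6], then Wire [9,8], then Wire [10,12]; all 6 songs appear in both, in order, and the DP table's final entry dp[10][12] is also 6, so no common subsequence is longer.

6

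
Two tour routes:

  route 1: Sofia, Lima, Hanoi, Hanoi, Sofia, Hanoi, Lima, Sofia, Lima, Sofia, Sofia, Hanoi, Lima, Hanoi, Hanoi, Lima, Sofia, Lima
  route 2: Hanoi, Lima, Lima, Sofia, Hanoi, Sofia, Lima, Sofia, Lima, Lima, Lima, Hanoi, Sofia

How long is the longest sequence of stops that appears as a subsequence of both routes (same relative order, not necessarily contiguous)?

Taking Sofia (route 1 #1, route 2 #4), then Hanoi (route 1 #4, route 2 #5), then Sofia (route 1 #5, route 2 #6), then Lima (route 1 #7, route 2 #7), then Sofia (route 1 #8, route 2 #8), then Lima (route 1 #9, route 2 #10), then Lima (route 1 #13, route 2 #11), then Hanoi (route 1 #15, route 2 #12), then Sofia (route 1 #17, route 2 #13) gives a common subsequence of length 9. Since dp[18][13] = 9, nothing longer is possible.

9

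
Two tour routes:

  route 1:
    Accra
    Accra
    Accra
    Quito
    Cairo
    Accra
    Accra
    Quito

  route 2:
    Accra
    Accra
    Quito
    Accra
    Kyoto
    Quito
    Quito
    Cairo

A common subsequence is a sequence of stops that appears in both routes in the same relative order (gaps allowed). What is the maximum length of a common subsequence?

5

Taking Accra [1,1], then Accra [2,2], then Accra [3,4], then Quito [4,7], then Cairo [5,8] gives a common subsequence of length 5. Since dp[8][8] = 5, nothing longer is possible.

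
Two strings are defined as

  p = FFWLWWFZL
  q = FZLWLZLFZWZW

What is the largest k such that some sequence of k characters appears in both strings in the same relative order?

5

Pick F at p[1]=q[1] → W at p[3]=q[4] → L at p[4]=q[7] → W at p[5]=q[10] → W at p[6]=q[12]; all 5 characters appear in both, in order. dp[9][12] = 5 confirms this is the maximum.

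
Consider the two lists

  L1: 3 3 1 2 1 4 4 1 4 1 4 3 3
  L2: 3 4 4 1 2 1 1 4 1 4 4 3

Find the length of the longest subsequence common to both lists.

9

Match 3 at L1[1]=L2[1] → 1 at L1[3]=L2[4] → 2 at L1[4]=L2[5] → 1 at L1[5]=L2[7] → 4 at L1[7]=L2[8] → 1 at L1[8]=L2[9] → 4 at L1[9]=L2[10] → 4 at L1[11]=L2[11] → 3 at L1[13]=L2[12] — 9 values in the same relative order in both. The LCS DP gives dp[13][12] = 9, so this is optimal.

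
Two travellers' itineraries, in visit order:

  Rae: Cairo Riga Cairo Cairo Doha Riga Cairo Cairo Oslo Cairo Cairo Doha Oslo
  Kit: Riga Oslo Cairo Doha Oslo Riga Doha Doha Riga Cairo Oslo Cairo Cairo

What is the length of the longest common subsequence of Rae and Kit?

Pick Cairo at Rae[1]=Kit[3]; then Riga at Rae[2]=Kit[6]; then Doha at Rae[5]=Kit[8]; then Riga at Rae[6]=Kit[9]; then Cairo at Rae[8]=Kit[10]; then Oslo at Rae[9]=Kit[11]; then Cairo at Rae[10]=Kit[12]; then Cairo at Rae[11]=Kit[13]; all 8 stops appear in both, in order. dp[13][13] = 8 confirms this is the maximum.

8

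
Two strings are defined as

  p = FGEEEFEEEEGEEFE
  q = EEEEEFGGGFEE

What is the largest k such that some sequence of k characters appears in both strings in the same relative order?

8

Taking E [3,1] → E [4,2] → E [5,3] → E [7,4] → E [8,5] → G [11,9] → E [13,11] → E [15,12] gives a common subsequence of length 8. dp[15][12] = 8 confirms this is the maximum.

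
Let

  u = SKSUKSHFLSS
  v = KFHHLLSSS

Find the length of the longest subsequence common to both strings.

Match K (u #2, v #1), then H (u #7, v #4), then L (u #9, v #6), then S (u #10, v #8), then S (u #11, v #9) — 5 characters in the same relative order in both. dp[11][9] = 5 confirms this is the maximum.

5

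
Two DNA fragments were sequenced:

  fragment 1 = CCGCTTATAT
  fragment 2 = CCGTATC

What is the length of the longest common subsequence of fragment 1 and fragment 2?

Let dp[i][j] be the LCS length of the first i bases of fragment 1 and the first j bases of fragment 2. dp[i][j] = dp[i-1][j-1]+1 when the i-th and j-th bases match, else max(dp[i-1][j], dp[i][j-1]).
    ·  C  C  G  T  A  T  C
 ·  0  0  0  0  0  0  0  0
 C  0  1  1  1  1  1  1  1
 C  0  1  2  2  2  2  2  2
 G  0  1  2  3  3  3  3  3
 C  0  1  2  3  3  3  3  4
 T  0  1  2  3  4  4  4  4
 T  0  1  2  3  4  4  5  5
 A  0  1  2  3  4  5  5  5
 T  0  1  2  3  4  5  6  6
 A  0  1  2  3  4  5  6  6
 T  0  1  2  3  4  5  6  6
dp[10][7] = 6. One LCS (by backtracking along matches): CCGTAT.

6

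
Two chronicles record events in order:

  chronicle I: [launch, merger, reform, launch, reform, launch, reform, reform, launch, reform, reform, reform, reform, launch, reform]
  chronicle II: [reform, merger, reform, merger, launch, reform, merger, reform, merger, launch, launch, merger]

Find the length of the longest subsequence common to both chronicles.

Match merger at chronicle I[2]=chronicle II[2], reform at chronicle I[3]=chronicle II[3], launch at chronicle I[4]=chronicle II[5], reform at chronicle I[5]=chronicle II[6], reform at chronicle I[7]=chronicle II[8], launch at chronicle I[9]=chronicle II[10], launch at chronicle I[14]=chronicle II[11] — 7 events in the same relative order in both. dp[15][12] = 7 confirms this is the maximum.

7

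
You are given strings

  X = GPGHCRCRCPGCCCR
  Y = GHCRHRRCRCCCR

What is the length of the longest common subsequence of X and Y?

10

Taking G at X[3]=Y[1], H at X[4]=Y[2], C at X[5]=Y[3], R at X[6]=Y[7], C at X[7]=Y[8], R at X[8]=Y[9], C at X[12]=Y[10], C at X[13]=Y[11], C at X[14]=Y[12], R at X[15]=Y[13] gives a common subsequence of length 10. dp[15][13] = 10 confirms this is the maximum.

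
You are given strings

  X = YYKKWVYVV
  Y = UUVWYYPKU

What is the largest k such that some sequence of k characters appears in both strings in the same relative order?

Taking Y at X[1]=Y[5], Y at X[2]=Y[6], K at X[3]=Y[8] gives a common subsequence of length 3. The LCS DP gives dp[9][9] = 3, so this is optimal.

3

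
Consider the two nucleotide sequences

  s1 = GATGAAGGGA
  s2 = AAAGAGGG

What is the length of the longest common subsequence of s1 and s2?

Let dp[i][j] be the LCS length of the first i bases of s1 and the first j bases of s2. dp[i][j] = dp[i-1][j-1]+1 when the i-th and j-th bases match, else max(dp[i-1][j], dp[i][j-1]).
    ·  A  A  A  G  A  G  G  G
 ·  0  0  0  0  0  0  0  0  0
 G  0  0  0  0  1  1  1  1  1
 A  0  1  1  1  1  2  2  2  2
 T  0  1  1  1  1  2  2  2  2
 G  0  1  1  1  2  2  3  3  3
 A  0  1  2  2  2  3  3  3  3
 A  0  1  2  3  3  3  3  3  3
 G  0  1  2  3  4  4  4  4  4
 G  0  1  2  3  4  4  5  5  5
 G  0  1  2  3  4  4  5  6  6
 A  0  1  2  3  4  5  5  6  6
dp[10][8] = 6. One LCS (by backtracking along matches): AGAGGG.

6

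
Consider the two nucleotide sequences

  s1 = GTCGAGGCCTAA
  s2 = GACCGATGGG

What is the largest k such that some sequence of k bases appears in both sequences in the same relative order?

6

Let dp[i][j] be the LCS length of the first i bases of s1 and the first j bases of s2. dp[i][j] = dp[i-1][j-1]+1 when the i-th and j-th bases match, else max(dp[i-1][j], dp[i][j-1]).
    ·  G  A  C  C  G  A  T  G  G  G
 ·  0  0  0  0  0  0  0  0  0  0  0
 G  0  1  1  1  1  1  1  1  1  1  1
 T  0  1  1  1  1  1  1  2  2  2  2
 C  0  1  1  2  2  2  2  2  2  2  2
 G  0  1  1  2  2  3  3  3  3  3  3
 A  0  1  2  2  2  3  4  4  4  4  4
 G  0  1  2  2  2  3  4  4  5  5  5
 G  0  1  2  2  2  3  4  4  5  6  6
 C  0  1  2  3  3  3  4  4  5  6  6
 C  0  1  2  3  4  4  4  4  5  6  6
 T  0  1  2  3  4  4  4  5  5  6  6
 A  0  1  2  3  4  4  5  5  5  6  6
 A  0  1  2  3  4  4  5  5  5  6  6
dp[12][10] = 6. One LCS (by backtracking along matches): GCGAGG.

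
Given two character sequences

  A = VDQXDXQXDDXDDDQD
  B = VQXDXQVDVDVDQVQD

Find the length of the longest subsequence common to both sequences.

Match V [1,1], then Q [3,2], then X [4,3], then D [5,4], then X [6,5], then Q [7,6], then D [9,8], then D [10,10], then D [12,12], then Q [15,15], then D [16,16] — 11 characters in the same relative order in both, and the DP table's final entry dp[16][16] is also 11, so no common subsequence is longer.

11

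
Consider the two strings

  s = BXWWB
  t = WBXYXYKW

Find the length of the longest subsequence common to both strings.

Pick B [1,2]; then X [2,5]; then W [4,8]; all 3 characters appear in both, in order. Since dp[5][8] = 3, nothing longer is possible.

3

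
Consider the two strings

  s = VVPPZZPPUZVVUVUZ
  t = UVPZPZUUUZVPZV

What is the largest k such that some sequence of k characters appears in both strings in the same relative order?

8

One common subsequence of length 8: V at s[2]=t[2]; then P at s[3]=t[3]; then P at s[4]=t[5]; then Z at s[5]=t[6]; then Z at s[6]=t[10]; then P at s[8]=t[12]; then Z at s[10]=t[13]; then V at s[14]=t[14]. dp[16][14] = 8 confirms this is the maximum.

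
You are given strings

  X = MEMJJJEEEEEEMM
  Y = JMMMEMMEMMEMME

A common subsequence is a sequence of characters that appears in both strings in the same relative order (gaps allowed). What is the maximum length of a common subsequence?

7

Match M [1,4] → E [2,5] → M [3,7] → E [7,8] → E [12,11] → M [13,12] → M [14,13] — 7 characters in the same relative order in both. Since dp[14][14] = 7, nothing longer is possible.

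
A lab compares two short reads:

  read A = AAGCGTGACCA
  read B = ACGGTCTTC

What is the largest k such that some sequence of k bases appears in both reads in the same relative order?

Let dp[i][j] be the LCS length of the first i bases of read A and the first j bases of read B. dp[i][j] = dp[i-1][j-1]+1 when the i-th and j-th bases match, else max(dp[i-1][j], dp[i][j-1]).
    ·  A  C  G  G  T  C  T  T  C
 ·  0  0  0  0  0  0  0  0  0  0
 A  0  1  1  1  1  1  1  1  1  1
 A  0  1  1  1  1  1  1  1  1  1
 G  0  1  1  2  2  2  2  2  2  2
 C  0  1  2  2  2  2  3  3  3  3
 G  0  1  2  3  3  3  3  3  3  3
 T  0  1  2  3  3  4  4  4  4  4
 G  0  1  2  3  4  4  4  4  4  4
 A  0  1  2  3  4  4  4  4  4  4
 C  0  1  2  3  4  4  5  5  5  5
 C  0  1  2  3  4  4  5  5  5  6
 A  0  1  2  3  4  4  5  5  5  6
dp[11][9] = 6. One LCS (by backtracking along matches): AGGTCC.

6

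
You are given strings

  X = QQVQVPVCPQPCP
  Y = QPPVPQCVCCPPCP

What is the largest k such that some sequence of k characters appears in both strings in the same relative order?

9

Match Q (X #1, Y #1) → V (X #3, Y #4) → Q (X #4, Y #6) → V (X #5, Y #8) → C (X #8, Y #10) → P (X #9, Y #11) → P (X #11, Y #12) → C (X #12, Y #13) → P (X #13, Y #14) — 9 characters in the same relative order in both. dp[13][14] = 9 confirms this is the maximum.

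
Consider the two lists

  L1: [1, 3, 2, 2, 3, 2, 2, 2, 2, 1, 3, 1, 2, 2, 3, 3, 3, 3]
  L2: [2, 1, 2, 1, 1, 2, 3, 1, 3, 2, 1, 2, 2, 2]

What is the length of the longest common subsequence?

One common subsequence of length 9: 1 at L1[1]=L2[2] → 2 at L1[3]=L2[3] → 2 at L1[4]=L2[6] → 3 at L1[5]=L2[7] → 1 at L1[10]=L2[8] → 3 at L1[11]=L2[9] → 1 at L1[12]=L2[11] → 2 at L1[13]=L2[13] → 2 at L1[14]=L2[14], and the DP table's final entry dp[18][14] is also 9, so no common subsequence is longer.

9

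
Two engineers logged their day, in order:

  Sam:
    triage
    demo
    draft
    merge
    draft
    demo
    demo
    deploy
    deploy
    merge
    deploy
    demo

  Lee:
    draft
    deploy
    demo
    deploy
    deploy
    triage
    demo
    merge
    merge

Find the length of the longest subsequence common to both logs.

Pick draft [3,1], then demo [7,3], then deploy [8,4], then deploy [9,5], then merge [10,9]; all 5 tasks appear in both, in order, and the DP table's final entry dp[12][9] is also 5, so no common subsequence is longer.

5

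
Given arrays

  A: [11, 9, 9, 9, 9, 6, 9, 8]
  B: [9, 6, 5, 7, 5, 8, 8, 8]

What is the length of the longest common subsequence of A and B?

Let dp[i][j] be the LCS length of the first i values of A and the first j values of B. dp[i][j] = dp[i-1][j-1]+1 when the i-th and j-th values match, else max(dp[i-1][j], dp[i][j-1]).
    ·  9  6  5  7  5  8  8  8
 ·  0  0  0  0  0  0  0  0  0
11  0  0  0  0  0  0  0  0  0
 9  0  1  1  1  1  1  1  1  1
 9  0  1  1  1  1  1  1  1  1
 9  0  1  1  1  1  1  1  1  1
 9  0  1  1  1  1  1  1  1  1
 6  0  1  2  2  2  2  2  2  2
 9  0  1  2  2  2  2  2  2  2
 8  0  1  2  2  2  2  3  3  3
dp[8][8] = 3. One LCS (by backtracking along matches): 9, 6, 8.

3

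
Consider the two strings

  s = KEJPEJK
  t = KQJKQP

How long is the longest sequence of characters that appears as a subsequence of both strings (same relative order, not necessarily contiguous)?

One common subsequence of length 3: K (s #1, t #1); then J (s #3, t #3); then P (s #4, t #6). dp[7][6] = 3 confirms this is the maximum.

3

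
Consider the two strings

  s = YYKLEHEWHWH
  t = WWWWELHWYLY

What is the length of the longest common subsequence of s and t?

One common subsequence of length 3: L (s #4, t #6); then H (s #6, t #7); then W (s #8, t #8). Since dp[11][11] = 3, nothing longer is possible.

3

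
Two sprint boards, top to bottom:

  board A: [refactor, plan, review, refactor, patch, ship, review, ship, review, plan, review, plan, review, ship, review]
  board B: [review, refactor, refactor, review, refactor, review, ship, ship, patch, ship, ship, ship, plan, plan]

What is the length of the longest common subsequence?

8

Pick refactor [1,3], review [3,4], refactor [4,5], patch [5,9], ship [6,11], ship [8,12], plan [10,13], plan [12,14]; all 8 tasks appear in both, in order. dp[15][14] = 8 confirms this is the maximum.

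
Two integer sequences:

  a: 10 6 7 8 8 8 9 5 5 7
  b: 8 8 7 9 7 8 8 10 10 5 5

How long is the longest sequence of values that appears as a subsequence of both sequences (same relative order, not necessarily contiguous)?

5

Pick 7 [3,5], then 8 [4,6], then 8 [5,7], then 5 [8,10], then 5 [9,11]; all 5 values appear in both, in order. dp[10][11] = 5 confirms this is the maximum.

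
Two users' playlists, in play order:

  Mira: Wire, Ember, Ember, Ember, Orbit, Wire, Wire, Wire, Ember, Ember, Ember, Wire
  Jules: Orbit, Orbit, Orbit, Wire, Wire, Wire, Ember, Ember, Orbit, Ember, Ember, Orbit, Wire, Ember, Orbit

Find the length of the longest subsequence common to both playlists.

Match Orbit [5,3], then Wire [6,4], then Wire [7,5], then Wire [8,6], then Ember [9,8], then Ember [10,10], then Ember [11,11], then Wire [12,13] — 8 songs in the same relative order in both. The LCS DP gives dp[12][15] = 8, so this is optimal.

8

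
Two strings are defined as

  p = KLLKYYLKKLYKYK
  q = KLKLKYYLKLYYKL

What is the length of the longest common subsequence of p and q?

Pick K [1,1], then L [2,2], then L [3,4], then K [4,5], then Y [5,6], then Y [6,7], then L [7,8], then K [9,9], then L [10,10], then Y [11,11], then Y [13,12], then K [14,13]; all 12 characters appear in both, in order, and the DP table's final entry dp[14][14] is also 12, so no common subsequence is longer.

12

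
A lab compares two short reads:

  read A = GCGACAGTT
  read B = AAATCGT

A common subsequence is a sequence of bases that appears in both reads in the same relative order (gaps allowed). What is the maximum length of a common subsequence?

4

Let dp[i][j] be the LCS length of the first i bases of read A and the first j bases of read B. dp[i][j] = dp[i-1][j-1]+1 when the i-th and j-th bases match, else max(dp[i-1][j], dp[i][j-1]).
    ·  A  A  A  T  C  G  T
 ·  0  0  0  0  0  0  0  0
 G  0  0  0  0  0  0  1  1
 C  0  0  0  0  0  1  1  1
 G  0  0  0  0  0  1  2  2
 A  0  1  1  1  1  1  2  2
 C  0  1  1  1  1  2  2  2
 A  0  1  2  2  2  2  2  2
 G  0  1  2  2  2  2  3  3
 T  0  1  2  2  3  3  3  4
 T  0  1  2  2  3  3  3  4
dp[9][7] = 4. One LCS (by backtracking along matches): ACGT.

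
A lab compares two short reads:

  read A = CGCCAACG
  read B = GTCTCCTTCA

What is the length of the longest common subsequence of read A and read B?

Pick C at read A[1]=read B[5] → C at read A[3]=read B[6] → C at read A[4]=read B[9] → A at read A[6]=read B[10]; all 4 bases appear in both, in order. Since dp[8][10] = 4, nothing longer is possible.

4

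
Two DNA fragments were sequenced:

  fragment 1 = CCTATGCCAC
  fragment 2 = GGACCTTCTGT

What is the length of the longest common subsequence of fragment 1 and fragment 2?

One common subsequence of length 5: C (fragment 1 #1, fragment 2 #4) → C (fragment 1 #2, fragment 2 #5) → T (fragment 1 #3, fragment 2 #7) → T (fragment 1 #5, fragment 2 #9) → G (fragment 1 #6, fragment 2 #10), and the DP table's final entry dp[10][11] is also 5, so no common subsequence is longer.

5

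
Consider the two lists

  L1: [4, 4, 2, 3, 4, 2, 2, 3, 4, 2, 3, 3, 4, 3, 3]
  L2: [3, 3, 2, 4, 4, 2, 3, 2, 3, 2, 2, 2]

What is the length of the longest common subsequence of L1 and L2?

One common subsequence of length 7: 4 [1,4] → 4 [2,5] → 2 [3,8] → 3 [4,9] → 2 [6,10] → 2 [7,11] → 2 [10,12], and the DP table's final entry dp[15][12] is also 7, so no common subsequence is longer.

7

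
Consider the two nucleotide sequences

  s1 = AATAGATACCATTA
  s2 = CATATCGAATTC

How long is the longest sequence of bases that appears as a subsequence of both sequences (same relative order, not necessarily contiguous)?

Match A (s1 #1, s2 #2), then A (s1 #2, s2 #4), then T (s1 #3, s2 #5), then G (s1 #5, s2 #7), then A (s1 #8, s2 #8), then A (s1 #11, s2 #9), then T (s1 #12, s2 #10), then T (s1 #13, s2 #11) — 8 bases in the same relative order in both. The LCS DP gives dp[14][12] = 8, so this is optimal.

8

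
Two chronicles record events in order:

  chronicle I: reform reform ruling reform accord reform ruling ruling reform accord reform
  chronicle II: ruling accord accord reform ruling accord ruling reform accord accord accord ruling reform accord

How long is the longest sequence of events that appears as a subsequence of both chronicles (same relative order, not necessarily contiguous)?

Taking ruling at chronicle I[3]=chronicle II[1], then accord at chronicle I[5]=chronicle II[3], then reform at chronicle I[6]=chronicle II[4], then ruling at chronicle I[7]=chronicle II[5], then ruling at chronicle I[8]=chronicle II[7], then reform at chronicle I[9]=chronicle II[8], then accord at chronicle I[10]=chronicle II[11], then reform at chronicle I[11]=chronicle II[13] gives a common subsequence of length 8. Since dp[11][14] = 8, nothing longer is possible.

8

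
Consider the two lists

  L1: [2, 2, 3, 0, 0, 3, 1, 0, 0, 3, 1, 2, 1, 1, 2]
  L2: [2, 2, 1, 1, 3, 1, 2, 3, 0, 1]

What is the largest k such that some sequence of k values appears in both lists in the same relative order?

7

Let dp[i][j] be the LCS length of the first i values of L1 and the first j values of L2. dp[i][j] = dp[i-1][j-1]+1 when the i-th and j-th values match, else max(dp[i-1][j], dp[i][j-1]).
    ·  2  2  1  1  3  1  2  3  0  1
 ·  0  0  0  0  0  0  0  0  0  0  0
 2  0  1  1  1  1  1  1  1  1  1  1
 2  0  1  2  2  2  2  2  2  2  2  2
 3  0  1  2  2  2  3  3  3  3  3  3
 0  0  1  2  2  2  3  3  3  3  4  4
 0  0  1  2  2  2  3  3  3  3  4  4
 3  0  1  2  2  2  3  3  3  4  4  4
 1  0  1  2  3  3  3  4  4  4  4  5
 0  0  1  2  3  3  3  4  4  4  5  5
 0  0  1  2  3  3  3  4  4  4  5  5
 3  0  1  2  3  3  4  4  4  5  5  5
 1  0  1  2  3  4  4  5  5  5  5  6
 2  0  1  2  3  4  4  5  6  6  6  6
 1  0  1  2  3  4  4  5  6  6  6  7
 1  0  1  2  3  4  4  5  6  6  6  7
 2  0  1  2  3  4  4  5  6  6  6  7
dp[15][10] = 7. One LCS (by backtracking along matches): 2, 2, 1, 3, 1, 2, 1.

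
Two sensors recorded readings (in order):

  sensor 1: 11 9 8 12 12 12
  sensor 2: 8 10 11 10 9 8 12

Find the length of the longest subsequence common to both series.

4

Pick 11 at sensor 1[1]=sensor 2[3] → 9 at sensor 1[2]=sensor 2[5] → 8 at sensor 1[3]=sensor 2[6] → 12 at sensor 1[6]=sensor 2[7]; all 4 values appear in both, in order. Since dp[6][7] = 4, nothing longer is possible.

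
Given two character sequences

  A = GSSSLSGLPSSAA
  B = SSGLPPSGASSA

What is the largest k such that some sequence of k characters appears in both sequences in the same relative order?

8

Match S at A[2]=B[1] → S at A[3]=B[2] → L at A[5]=B[4] → S at A[6]=B[7] → G at A[7]=B[8] → S at A[10]=B[10] → S at A[11]=B[11] → A at A[13]=B[12] — 8 characters in the same relative order in both, and the DP table's final entry dp[13][12] is also 8, so no common subsequence is longer.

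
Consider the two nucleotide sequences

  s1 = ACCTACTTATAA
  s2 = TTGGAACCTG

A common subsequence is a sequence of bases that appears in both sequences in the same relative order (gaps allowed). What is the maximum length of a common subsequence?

Let dp[i][j] be the LCS length of the first i bases of s1 and the first j bases of s2. dp[i][j] = dp[i-1][j-1]+1 when the i-th and j-th bases match, else max(dp[i-1][j], dp[i][j-1]).
    ·  T  T  G  G  A  A  C  C  T  G
 ·  0  0  0  0  0  0  0  0  0  0  0
 A  0  0  0  0  0  1  1  1  1  1  1
 C  0  0  0  0  0  1  1  2  2  2  2
 C  0  0  0  0  0  1  1  2  3  3  3
 T  0  1  1  1  1  1  1  2  3  4  4
 A  0  1  1  1  1  2  2  2  3  4  4
 C  0  1  1  1  1  2  2  3  3  4  4
 T  0  1  2  2  2  2  2  3  3  4  4
 T  0  1  2  2  2  2  2  3  3  4  4
 A  0  1  2  2  2  3  3  3  3  4  4
 T  0  1  2  2  2  3  3  3  3  4  4
 A  0  1  2  2  2  3  4  4  4  4  4
 A  0  1  2  2  2  3  4  4  4  4  4
dp[12][10] = 4. One LCS (by backtracking along matches): ACCT.

4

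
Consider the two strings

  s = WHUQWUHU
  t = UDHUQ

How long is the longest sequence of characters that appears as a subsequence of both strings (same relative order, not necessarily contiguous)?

Taking H [2,3], U [3,4], Q [4,5] gives a common subsequence of length 3, and the DP table's final entry dp[8][5] is also 3, so no common subsequence is longer.

3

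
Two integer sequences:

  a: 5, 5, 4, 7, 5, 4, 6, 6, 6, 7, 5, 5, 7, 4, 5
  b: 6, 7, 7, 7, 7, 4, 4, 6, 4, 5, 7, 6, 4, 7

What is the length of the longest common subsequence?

Pick 4 [3,6], then 4 [6,7], then 6 [7,8], then 5 [12,10], then 7 [13,11], then 4 [14,13]; all 6 values appear in both, in order. dp[15][14] = 6 confirms this is the maximum.

6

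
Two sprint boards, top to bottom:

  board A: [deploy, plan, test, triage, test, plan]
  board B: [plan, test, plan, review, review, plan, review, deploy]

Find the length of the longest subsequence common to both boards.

One common subsequence of length 3: plan at board A[2]=board B[1] → test at board A[3]=board B[2] → plan at board A[6]=board B[6], and the DP table's final entry dp[6][8] is also 3, so no common subsequence is longer.

3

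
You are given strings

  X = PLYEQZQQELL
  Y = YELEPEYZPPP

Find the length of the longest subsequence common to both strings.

Match P [1,5], Y [3,7], Z [6,8] — 3 characters in the same relative order in both. The LCS DP gives dp[11][11] = 3, so this is optimal.

3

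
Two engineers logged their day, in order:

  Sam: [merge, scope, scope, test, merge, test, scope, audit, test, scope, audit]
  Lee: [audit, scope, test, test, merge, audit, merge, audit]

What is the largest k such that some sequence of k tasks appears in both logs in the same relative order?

5

Match scope [2,2], then test [4,4], then merge [5,5], then audit [8,6], then audit [11,8] — 5 tasks in the same relative order in both. Since dp[11][8] = 5, nothing longer is possible.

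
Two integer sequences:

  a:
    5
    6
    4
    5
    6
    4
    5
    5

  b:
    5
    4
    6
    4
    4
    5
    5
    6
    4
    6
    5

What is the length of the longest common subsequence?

7

One common subsequence of length 7: 5 [1,1], then 6 [2,3], then 4 [3,5], then 5 [4,7], then 6 [5,8], then 4 [6,9], then 5 [8,11]. The LCS DP gives dp[8][11] = 7, so this is optimal.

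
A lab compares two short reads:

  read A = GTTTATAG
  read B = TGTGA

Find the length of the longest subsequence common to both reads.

One common subsequence of length 3: G at read A[1]=read B[2] → T at read A[2]=read B[3] → A at read A[7]=read B[5], and the DP table's final entry dp[8][5] is also 3, so no common subsequence is longer.

3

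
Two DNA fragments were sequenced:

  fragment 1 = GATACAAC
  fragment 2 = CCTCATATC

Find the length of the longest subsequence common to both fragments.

5

Let dp[i][j] be the LCS length of the first i bases of fragment 1 and the first j bases of fragment 2. dp[i][j] = dp[i-1][j-1]+1 when the i-th and j-th bases match, else max(dp[i-1][j], dp[i][j-1]).
    ·  C  C  T  C  A  T  A  T  C
 ·  0  0  0  0  0  0  0  0  0  0
 G  0  0  0  0  0  0  0  0  0  0
 A  0  0  0  0  0  1  1  1  1  1
 T  0  0  0  1  1  1  2  2  2  2
 A  0  0  0  1  1  2  2  3  3  3
 C  0  1  1  1  2  2  2  3  3  4
 A  0  1  1  1  2  3  3  3  3  4
 A  0  1  1  1  2  3  3  4  4  4
 C  0  1  2  2  2  3  3  4  4  5
dp[8][9] = 5. One LCS (by backtracking along matches): TCAAC.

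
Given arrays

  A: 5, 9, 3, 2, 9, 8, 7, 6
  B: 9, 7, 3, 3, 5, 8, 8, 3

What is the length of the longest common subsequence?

Let dp[i][j] be the LCS length of the first i values of A and the first j values of B. dp[i][j] = dp[i-1][j-1]+1 when the i-th and j-th values match, else max(dp[i-1][j], dp[i][j-1]).
    ·  9  7  3  3  5  8  8  3
 ·  0  0  0  0  0  0  0  0  0
 5  0  0  0  0  0  1  1  1  1
 9  0  1  1  1  1  1  1  1  1
 3  0  1  1  2  2  2  2  2  2
 2  0  1  1  2  2  2  2  2  2
 9  0  1  1  2  2  2  2  2  2
 8  0  1  1  2  2  2  3  3  3
 7  0  1  2  2  2  2  3  3  3
 6  0  1  2  2  2  2  3  3  3
dp[8][8] = 3. One LCS (by backtracking along matches): 9, 3, 8.

3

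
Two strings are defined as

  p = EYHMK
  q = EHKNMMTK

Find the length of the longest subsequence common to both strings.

4

Match E at p[1]=q[1] → H at p[3]=q[2] → M at p[4]=q[6] → K at p[5]=q[8] — 4 characters in the same relative order in both. Since dp[5][8] = 4, nothing longer is possible.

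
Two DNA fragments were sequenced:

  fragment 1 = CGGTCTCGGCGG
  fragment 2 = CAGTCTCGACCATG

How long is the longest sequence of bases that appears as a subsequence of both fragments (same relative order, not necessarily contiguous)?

Pick C [1,1], G [3,3], T [4,4], C [5,5], T [6,6], C [7,7], G [8,8], C [10,11], G [12,14]; all 9 bases appear in both, in order. dp[12][14] = 9 confirms this is the maximum.

9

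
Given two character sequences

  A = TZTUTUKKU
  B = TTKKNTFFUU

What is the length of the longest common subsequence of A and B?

Match T (A #1, B #1) → T (A #3, B #2) → T (A #5, B #6) → U (A #6, B #9) → U (A #9, B #10) — 5 characters in the same relative order in both, and the DP table's final entry dp[9][10] is also 5, so no common subsequence is longer.

5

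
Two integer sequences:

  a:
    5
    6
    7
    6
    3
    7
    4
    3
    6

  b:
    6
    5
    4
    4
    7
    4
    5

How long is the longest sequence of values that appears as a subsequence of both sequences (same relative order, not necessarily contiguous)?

3

Let dp[i][j] be the LCS length of the first i values of a and the first j values of b. dp[i][j] = dp[i-1][j-1]+1 when the i-th and j-th values match, else max(dp[i-1][j], dp[i][j-1]).
    ·  6  5  4  4  7  4  5
 ·  0  0  0  0  0  0  0  0
 5  0  0  1  1  1  1  1  1
 6  0  1  1  1  1  1  1  1
 7  0  1  1  1  1  2  2  2
 6  0  1  1  1  1  2  2  2
 3  0  1  1  1  1  2  2  2
 7  0  1  1  1  1  2  2  2
 4  0  1  1  2  2  2  3  3
 3  0  1  1  2  2  2  3  3
 6  0  1  1  2  2  2  3  3
dp[9][7] = 3. One LCS (by backtracking along matches): 5, 7, 4.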